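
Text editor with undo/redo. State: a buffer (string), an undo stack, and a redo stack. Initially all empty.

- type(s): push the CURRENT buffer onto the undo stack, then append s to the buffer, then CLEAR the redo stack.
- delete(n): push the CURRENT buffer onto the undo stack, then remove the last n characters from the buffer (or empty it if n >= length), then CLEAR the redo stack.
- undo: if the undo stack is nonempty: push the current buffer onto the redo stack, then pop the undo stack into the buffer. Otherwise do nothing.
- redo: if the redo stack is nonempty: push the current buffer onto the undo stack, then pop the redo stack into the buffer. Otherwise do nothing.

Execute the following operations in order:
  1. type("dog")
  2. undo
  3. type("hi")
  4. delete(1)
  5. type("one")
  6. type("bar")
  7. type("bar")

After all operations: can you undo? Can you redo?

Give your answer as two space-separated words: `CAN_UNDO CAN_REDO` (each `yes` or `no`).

Answer: yes no

Derivation:
After op 1 (type): buf='dog' undo_depth=1 redo_depth=0
After op 2 (undo): buf='(empty)' undo_depth=0 redo_depth=1
After op 3 (type): buf='hi' undo_depth=1 redo_depth=0
After op 4 (delete): buf='h' undo_depth=2 redo_depth=0
After op 5 (type): buf='hone' undo_depth=3 redo_depth=0
After op 6 (type): buf='honebar' undo_depth=4 redo_depth=0
After op 7 (type): buf='honebarbar' undo_depth=5 redo_depth=0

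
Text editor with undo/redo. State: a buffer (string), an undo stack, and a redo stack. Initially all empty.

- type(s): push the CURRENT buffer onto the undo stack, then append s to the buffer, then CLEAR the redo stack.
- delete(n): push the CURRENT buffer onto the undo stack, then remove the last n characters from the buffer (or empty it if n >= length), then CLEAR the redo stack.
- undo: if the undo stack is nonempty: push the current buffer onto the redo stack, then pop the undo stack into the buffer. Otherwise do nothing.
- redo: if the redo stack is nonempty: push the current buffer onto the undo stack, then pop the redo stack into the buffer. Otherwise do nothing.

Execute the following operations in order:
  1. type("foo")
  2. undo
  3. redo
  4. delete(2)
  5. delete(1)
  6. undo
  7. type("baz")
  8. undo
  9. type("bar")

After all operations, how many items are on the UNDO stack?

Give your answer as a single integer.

Answer: 3

Derivation:
After op 1 (type): buf='foo' undo_depth=1 redo_depth=0
After op 2 (undo): buf='(empty)' undo_depth=0 redo_depth=1
After op 3 (redo): buf='foo' undo_depth=1 redo_depth=0
After op 4 (delete): buf='f' undo_depth=2 redo_depth=0
After op 5 (delete): buf='(empty)' undo_depth=3 redo_depth=0
After op 6 (undo): buf='f' undo_depth=2 redo_depth=1
After op 7 (type): buf='fbaz' undo_depth=3 redo_depth=0
After op 8 (undo): buf='f' undo_depth=2 redo_depth=1
After op 9 (type): buf='fbar' undo_depth=3 redo_depth=0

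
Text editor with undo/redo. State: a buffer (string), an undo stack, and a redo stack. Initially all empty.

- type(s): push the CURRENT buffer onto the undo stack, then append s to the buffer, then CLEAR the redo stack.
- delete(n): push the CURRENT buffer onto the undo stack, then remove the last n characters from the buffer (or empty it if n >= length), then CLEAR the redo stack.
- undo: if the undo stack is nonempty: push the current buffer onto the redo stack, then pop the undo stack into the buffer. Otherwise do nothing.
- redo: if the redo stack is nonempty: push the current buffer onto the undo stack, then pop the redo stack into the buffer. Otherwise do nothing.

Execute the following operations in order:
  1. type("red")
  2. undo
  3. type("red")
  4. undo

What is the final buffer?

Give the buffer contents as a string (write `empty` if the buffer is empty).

After op 1 (type): buf='red' undo_depth=1 redo_depth=0
After op 2 (undo): buf='(empty)' undo_depth=0 redo_depth=1
After op 3 (type): buf='red' undo_depth=1 redo_depth=0
After op 4 (undo): buf='(empty)' undo_depth=0 redo_depth=1

Answer: empty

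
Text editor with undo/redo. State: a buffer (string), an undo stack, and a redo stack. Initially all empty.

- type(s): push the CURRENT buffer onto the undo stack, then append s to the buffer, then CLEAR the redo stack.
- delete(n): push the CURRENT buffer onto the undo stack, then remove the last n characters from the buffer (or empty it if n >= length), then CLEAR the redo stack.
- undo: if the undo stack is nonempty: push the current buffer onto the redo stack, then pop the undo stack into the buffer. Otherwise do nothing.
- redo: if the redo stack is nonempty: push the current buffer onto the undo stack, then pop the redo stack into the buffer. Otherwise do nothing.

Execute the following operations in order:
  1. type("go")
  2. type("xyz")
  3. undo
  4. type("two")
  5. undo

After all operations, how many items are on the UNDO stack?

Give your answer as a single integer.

After op 1 (type): buf='go' undo_depth=1 redo_depth=0
After op 2 (type): buf='goxyz' undo_depth=2 redo_depth=0
After op 3 (undo): buf='go' undo_depth=1 redo_depth=1
After op 4 (type): buf='gotwo' undo_depth=2 redo_depth=0
After op 5 (undo): buf='go' undo_depth=1 redo_depth=1

Answer: 1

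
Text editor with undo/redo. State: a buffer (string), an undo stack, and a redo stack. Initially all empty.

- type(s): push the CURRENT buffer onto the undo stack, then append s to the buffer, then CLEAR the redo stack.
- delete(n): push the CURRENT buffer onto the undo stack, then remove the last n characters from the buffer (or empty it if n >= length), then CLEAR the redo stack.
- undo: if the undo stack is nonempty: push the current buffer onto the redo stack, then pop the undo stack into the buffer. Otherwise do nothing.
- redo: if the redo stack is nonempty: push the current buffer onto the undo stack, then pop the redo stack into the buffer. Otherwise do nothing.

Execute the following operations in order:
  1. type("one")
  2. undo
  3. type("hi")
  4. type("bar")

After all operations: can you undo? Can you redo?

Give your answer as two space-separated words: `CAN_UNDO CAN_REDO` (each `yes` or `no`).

After op 1 (type): buf='one' undo_depth=1 redo_depth=0
After op 2 (undo): buf='(empty)' undo_depth=0 redo_depth=1
After op 3 (type): buf='hi' undo_depth=1 redo_depth=0
After op 4 (type): buf='hibar' undo_depth=2 redo_depth=0

Answer: yes no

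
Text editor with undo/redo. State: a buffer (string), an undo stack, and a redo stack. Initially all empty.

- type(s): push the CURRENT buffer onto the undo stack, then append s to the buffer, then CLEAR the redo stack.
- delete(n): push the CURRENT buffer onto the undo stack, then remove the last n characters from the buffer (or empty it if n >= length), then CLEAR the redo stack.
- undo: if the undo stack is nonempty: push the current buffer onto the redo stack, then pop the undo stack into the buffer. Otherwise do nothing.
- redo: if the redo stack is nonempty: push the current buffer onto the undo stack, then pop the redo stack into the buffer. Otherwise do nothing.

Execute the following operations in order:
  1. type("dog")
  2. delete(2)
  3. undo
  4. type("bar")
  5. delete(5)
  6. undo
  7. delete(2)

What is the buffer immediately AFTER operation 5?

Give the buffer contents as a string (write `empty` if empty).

After op 1 (type): buf='dog' undo_depth=1 redo_depth=0
After op 2 (delete): buf='d' undo_depth=2 redo_depth=0
After op 3 (undo): buf='dog' undo_depth=1 redo_depth=1
After op 4 (type): buf='dogbar' undo_depth=2 redo_depth=0
After op 5 (delete): buf='d' undo_depth=3 redo_depth=0

Answer: d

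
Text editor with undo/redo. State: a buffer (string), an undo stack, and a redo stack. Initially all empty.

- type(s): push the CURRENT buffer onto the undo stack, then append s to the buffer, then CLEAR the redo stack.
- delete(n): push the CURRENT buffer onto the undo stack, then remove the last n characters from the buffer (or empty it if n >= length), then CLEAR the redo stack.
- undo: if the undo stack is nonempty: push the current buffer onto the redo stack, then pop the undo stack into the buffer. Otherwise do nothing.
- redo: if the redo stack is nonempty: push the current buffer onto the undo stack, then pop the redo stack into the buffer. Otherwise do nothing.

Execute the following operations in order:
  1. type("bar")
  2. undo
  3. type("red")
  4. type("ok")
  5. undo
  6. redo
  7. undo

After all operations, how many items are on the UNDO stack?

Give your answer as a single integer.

After op 1 (type): buf='bar' undo_depth=1 redo_depth=0
After op 2 (undo): buf='(empty)' undo_depth=0 redo_depth=1
After op 3 (type): buf='red' undo_depth=1 redo_depth=0
After op 4 (type): buf='redok' undo_depth=2 redo_depth=0
After op 5 (undo): buf='red' undo_depth=1 redo_depth=1
After op 6 (redo): buf='redok' undo_depth=2 redo_depth=0
After op 7 (undo): buf='red' undo_depth=1 redo_depth=1

Answer: 1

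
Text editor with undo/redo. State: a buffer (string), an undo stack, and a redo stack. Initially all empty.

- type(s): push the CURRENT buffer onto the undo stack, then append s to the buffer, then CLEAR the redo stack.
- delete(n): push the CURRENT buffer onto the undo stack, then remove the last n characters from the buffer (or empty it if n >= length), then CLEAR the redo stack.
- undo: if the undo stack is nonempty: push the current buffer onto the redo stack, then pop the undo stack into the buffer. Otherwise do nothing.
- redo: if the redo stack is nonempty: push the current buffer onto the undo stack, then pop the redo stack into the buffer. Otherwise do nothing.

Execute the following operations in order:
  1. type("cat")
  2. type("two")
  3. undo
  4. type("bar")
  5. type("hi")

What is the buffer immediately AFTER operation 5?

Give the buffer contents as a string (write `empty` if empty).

Answer: catbarhi

Derivation:
After op 1 (type): buf='cat' undo_depth=1 redo_depth=0
After op 2 (type): buf='cattwo' undo_depth=2 redo_depth=0
After op 3 (undo): buf='cat' undo_depth=1 redo_depth=1
After op 4 (type): buf='catbar' undo_depth=2 redo_depth=0
After op 5 (type): buf='catbarhi' undo_depth=3 redo_depth=0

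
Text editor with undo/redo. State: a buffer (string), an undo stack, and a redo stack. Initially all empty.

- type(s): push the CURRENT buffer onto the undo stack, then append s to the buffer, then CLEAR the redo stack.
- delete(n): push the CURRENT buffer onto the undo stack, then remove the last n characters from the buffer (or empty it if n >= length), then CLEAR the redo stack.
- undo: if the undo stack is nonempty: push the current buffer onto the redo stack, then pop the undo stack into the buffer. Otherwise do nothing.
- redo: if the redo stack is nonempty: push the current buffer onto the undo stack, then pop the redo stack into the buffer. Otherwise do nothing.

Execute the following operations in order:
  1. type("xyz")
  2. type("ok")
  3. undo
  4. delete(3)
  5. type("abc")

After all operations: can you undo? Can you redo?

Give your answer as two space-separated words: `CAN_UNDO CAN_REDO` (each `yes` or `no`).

After op 1 (type): buf='xyz' undo_depth=1 redo_depth=0
After op 2 (type): buf='xyzok' undo_depth=2 redo_depth=0
After op 3 (undo): buf='xyz' undo_depth=1 redo_depth=1
After op 4 (delete): buf='(empty)' undo_depth=2 redo_depth=0
After op 5 (type): buf='abc' undo_depth=3 redo_depth=0

Answer: yes no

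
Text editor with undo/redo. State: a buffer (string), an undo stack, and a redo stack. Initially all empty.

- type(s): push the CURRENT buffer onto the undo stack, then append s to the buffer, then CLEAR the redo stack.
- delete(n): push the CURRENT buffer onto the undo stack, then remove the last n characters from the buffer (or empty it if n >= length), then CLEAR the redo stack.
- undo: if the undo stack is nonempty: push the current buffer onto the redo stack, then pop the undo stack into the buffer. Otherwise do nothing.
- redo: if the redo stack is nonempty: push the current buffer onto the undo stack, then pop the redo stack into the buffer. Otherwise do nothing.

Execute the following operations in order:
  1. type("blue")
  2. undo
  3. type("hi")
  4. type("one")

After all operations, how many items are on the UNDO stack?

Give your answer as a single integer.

After op 1 (type): buf='blue' undo_depth=1 redo_depth=0
After op 2 (undo): buf='(empty)' undo_depth=0 redo_depth=1
After op 3 (type): buf='hi' undo_depth=1 redo_depth=0
After op 4 (type): buf='hione' undo_depth=2 redo_depth=0

Answer: 2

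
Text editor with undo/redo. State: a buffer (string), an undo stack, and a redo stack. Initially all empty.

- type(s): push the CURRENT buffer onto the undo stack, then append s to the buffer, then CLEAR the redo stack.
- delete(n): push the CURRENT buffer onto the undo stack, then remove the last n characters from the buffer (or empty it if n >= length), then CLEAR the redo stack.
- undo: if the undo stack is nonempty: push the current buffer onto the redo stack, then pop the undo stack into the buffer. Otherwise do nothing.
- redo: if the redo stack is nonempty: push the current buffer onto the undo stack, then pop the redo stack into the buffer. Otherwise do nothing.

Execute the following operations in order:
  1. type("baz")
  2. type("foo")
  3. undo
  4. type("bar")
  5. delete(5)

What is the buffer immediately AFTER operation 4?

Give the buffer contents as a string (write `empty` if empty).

Answer: bazbar

Derivation:
After op 1 (type): buf='baz' undo_depth=1 redo_depth=0
After op 2 (type): buf='bazfoo' undo_depth=2 redo_depth=0
After op 3 (undo): buf='baz' undo_depth=1 redo_depth=1
After op 4 (type): buf='bazbar' undo_depth=2 redo_depth=0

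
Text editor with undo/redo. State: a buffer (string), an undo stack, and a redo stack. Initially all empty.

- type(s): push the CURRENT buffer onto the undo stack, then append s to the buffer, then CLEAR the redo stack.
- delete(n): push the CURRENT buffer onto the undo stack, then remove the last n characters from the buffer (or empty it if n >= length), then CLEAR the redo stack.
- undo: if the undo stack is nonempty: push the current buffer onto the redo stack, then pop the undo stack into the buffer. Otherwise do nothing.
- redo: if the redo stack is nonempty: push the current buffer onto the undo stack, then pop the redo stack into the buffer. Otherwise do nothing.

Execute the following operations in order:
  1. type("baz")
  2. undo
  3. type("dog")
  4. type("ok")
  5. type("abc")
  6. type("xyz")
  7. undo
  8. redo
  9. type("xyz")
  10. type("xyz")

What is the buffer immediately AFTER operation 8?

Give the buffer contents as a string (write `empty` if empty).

After op 1 (type): buf='baz' undo_depth=1 redo_depth=0
After op 2 (undo): buf='(empty)' undo_depth=0 redo_depth=1
After op 3 (type): buf='dog' undo_depth=1 redo_depth=0
After op 4 (type): buf='dogok' undo_depth=2 redo_depth=0
After op 5 (type): buf='dogokabc' undo_depth=3 redo_depth=0
After op 6 (type): buf='dogokabcxyz' undo_depth=4 redo_depth=0
After op 7 (undo): buf='dogokabc' undo_depth=3 redo_depth=1
After op 8 (redo): buf='dogokabcxyz' undo_depth=4 redo_depth=0

Answer: dogokabcxyz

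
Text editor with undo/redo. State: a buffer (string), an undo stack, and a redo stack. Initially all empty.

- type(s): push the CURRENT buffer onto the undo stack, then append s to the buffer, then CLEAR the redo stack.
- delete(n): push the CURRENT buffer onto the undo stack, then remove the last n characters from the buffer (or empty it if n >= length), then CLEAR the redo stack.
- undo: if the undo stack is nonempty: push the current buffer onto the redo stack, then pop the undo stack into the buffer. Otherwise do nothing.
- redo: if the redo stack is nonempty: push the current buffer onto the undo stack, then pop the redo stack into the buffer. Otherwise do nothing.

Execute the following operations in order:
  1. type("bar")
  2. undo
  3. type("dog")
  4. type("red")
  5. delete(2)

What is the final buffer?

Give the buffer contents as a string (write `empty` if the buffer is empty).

Answer: dogr

Derivation:
After op 1 (type): buf='bar' undo_depth=1 redo_depth=0
After op 2 (undo): buf='(empty)' undo_depth=0 redo_depth=1
After op 3 (type): buf='dog' undo_depth=1 redo_depth=0
After op 4 (type): buf='dogred' undo_depth=2 redo_depth=0
After op 5 (delete): buf='dogr' undo_depth=3 redo_depth=0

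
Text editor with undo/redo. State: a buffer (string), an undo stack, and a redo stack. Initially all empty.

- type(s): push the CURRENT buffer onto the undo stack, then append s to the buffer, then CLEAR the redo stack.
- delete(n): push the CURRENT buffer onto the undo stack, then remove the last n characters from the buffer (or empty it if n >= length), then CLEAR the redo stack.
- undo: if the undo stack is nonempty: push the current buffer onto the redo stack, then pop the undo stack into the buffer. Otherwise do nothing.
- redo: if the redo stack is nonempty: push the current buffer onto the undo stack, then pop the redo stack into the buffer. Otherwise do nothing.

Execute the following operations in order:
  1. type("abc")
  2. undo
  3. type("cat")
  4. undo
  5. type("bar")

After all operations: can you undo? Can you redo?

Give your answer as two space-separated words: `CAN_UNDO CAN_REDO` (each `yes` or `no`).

Answer: yes no

Derivation:
After op 1 (type): buf='abc' undo_depth=1 redo_depth=0
After op 2 (undo): buf='(empty)' undo_depth=0 redo_depth=1
After op 3 (type): buf='cat' undo_depth=1 redo_depth=0
After op 4 (undo): buf='(empty)' undo_depth=0 redo_depth=1
After op 5 (type): buf='bar' undo_depth=1 redo_depth=0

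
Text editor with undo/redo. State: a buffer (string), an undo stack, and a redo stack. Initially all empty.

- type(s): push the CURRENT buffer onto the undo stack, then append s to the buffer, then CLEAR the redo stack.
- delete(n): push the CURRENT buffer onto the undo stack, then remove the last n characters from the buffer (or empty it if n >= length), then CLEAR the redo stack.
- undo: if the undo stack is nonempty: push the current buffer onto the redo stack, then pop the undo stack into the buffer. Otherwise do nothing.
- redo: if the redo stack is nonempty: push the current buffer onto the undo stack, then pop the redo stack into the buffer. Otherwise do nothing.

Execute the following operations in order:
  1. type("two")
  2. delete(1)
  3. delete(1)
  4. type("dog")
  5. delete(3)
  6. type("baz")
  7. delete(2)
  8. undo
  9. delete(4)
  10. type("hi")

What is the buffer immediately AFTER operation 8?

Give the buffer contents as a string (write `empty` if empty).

Answer: tbaz

Derivation:
After op 1 (type): buf='two' undo_depth=1 redo_depth=0
After op 2 (delete): buf='tw' undo_depth=2 redo_depth=0
After op 3 (delete): buf='t' undo_depth=3 redo_depth=0
After op 4 (type): buf='tdog' undo_depth=4 redo_depth=0
After op 5 (delete): buf='t' undo_depth=5 redo_depth=0
After op 6 (type): buf='tbaz' undo_depth=6 redo_depth=0
After op 7 (delete): buf='tb' undo_depth=7 redo_depth=0
After op 8 (undo): buf='tbaz' undo_depth=6 redo_depth=1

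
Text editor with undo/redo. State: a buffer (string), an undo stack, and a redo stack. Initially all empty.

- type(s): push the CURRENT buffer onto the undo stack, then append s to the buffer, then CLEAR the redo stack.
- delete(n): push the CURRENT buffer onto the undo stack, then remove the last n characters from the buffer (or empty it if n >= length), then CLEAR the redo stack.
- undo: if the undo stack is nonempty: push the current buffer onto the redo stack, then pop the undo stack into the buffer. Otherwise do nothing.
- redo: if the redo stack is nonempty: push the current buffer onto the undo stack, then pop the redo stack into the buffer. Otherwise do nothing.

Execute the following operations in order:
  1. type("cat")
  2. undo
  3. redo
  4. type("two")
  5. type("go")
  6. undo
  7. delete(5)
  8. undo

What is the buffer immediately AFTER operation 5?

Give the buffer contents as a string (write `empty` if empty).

Answer: cattwogo

Derivation:
After op 1 (type): buf='cat' undo_depth=1 redo_depth=0
After op 2 (undo): buf='(empty)' undo_depth=0 redo_depth=1
After op 3 (redo): buf='cat' undo_depth=1 redo_depth=0
After op 4 (type): buf='cattwo' undo_depth=2 redo_depth=0
After op 5 (type): buf='cattwogo' undo_depth=3 redo_depth=0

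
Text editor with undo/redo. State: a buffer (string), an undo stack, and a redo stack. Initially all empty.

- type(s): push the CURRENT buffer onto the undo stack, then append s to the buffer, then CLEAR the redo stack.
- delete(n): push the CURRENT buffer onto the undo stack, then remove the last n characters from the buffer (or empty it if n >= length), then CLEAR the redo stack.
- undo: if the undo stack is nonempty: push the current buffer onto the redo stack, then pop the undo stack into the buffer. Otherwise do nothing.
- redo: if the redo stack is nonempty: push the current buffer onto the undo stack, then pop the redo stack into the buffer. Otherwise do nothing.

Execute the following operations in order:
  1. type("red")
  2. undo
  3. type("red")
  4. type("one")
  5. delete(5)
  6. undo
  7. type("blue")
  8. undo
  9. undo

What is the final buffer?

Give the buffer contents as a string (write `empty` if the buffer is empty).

After op 1 (type): buf='red' undo_depth=1 redo_depth=0
After op 2 (undo): buf='(empty)' undo_depth=0 redo_depth=1
After op 3 (type): buf='red' undo_depth=1 redo_depth=0
After op 4 (type): buf='redone' undo_depth=2 redo_depth=0
After op 5 (delete): buf='r' undo_depth=3 redo_depth=0
After op 6 (undo): buf='redone' undo_depth=2 redo_depth=1
After op 7 (type): buf='redoneblue' undo_depth=3 redo_depth=0
After op 8 (undo): buf='redone' undo_depth=2 redo_depth=1
After op 9 (undo): buf='red' undo_depth=1 redo_depth=2

Answer: red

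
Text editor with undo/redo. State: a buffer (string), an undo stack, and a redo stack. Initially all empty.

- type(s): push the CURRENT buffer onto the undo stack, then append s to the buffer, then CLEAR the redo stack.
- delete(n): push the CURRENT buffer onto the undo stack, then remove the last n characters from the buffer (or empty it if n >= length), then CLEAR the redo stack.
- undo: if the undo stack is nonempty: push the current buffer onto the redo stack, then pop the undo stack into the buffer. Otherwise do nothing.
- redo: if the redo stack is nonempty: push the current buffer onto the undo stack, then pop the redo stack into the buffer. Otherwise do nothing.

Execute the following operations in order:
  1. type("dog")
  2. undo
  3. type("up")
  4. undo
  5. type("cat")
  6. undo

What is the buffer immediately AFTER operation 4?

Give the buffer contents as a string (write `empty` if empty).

Answer: empty

Derivation:
After op 1 (type): buf='dog' undo_depth=1 redo_depth=0
After op 2 (undo): buf='(empty)' undo_depth=0 redo_depth=1
After op 3 (type): buf='up' undo_depth=1 redo_depth=0
After op 4 (undo): buf='(empty)' undo_depth=0 redo_depth=1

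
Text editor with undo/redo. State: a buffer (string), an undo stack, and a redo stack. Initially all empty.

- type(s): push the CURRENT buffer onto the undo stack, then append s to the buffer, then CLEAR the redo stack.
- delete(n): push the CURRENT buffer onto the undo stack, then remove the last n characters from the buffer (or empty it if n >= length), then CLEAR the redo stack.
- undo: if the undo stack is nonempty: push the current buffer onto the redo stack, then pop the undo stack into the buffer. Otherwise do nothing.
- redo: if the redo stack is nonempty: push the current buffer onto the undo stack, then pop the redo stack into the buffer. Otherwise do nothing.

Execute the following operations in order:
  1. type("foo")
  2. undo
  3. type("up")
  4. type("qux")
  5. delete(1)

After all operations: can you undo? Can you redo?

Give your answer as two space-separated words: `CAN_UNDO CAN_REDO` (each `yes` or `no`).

After op 1 (type): buf='foo' undo_depth=1 redo_depth=0
After op 2 (undo): buf='(empty)' undo_depth=0 redo_depth=1
After op 3 (type): buf='up' undo_depth=1 redo_depth=0
After op 4 (type): buf='upqux' undo_depth=2 redo_depth=0
After op 5 (delete): buf='upqu' undo_depth=3 redo_depth=0

Answer: yes no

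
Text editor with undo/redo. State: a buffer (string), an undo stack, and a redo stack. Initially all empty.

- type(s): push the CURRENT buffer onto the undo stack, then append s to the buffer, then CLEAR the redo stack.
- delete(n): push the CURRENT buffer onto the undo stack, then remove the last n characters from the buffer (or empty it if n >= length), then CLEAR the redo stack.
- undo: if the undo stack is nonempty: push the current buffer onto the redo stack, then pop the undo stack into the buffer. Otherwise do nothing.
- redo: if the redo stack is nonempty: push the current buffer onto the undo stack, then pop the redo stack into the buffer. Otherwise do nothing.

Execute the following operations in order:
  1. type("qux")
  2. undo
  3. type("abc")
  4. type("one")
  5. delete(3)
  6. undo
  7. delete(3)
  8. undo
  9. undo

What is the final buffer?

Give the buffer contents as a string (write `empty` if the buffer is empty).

Answer: abc

Derivation:
After op 1 (type): buf='qux' undo_depth=1 redo_depth=0
After op 2 (undo): buf='(empty)' undo_depth=0 redo_depth=1
After op 3 (type): buf='abc' undo_depth=1 redo_depth=0
After op 4 (type): buf='abcone' undo_depth=2 redo_depth=0
After op 5 (delete): buf='abc' undo_depth=3 redo_depth=0
After op 6 (undo): buf='abcone' undo_depth=2 redo_depth=1
After op 7 (delete): buf='abc' undo_depth=3 redo_depth=0
After op 8 (undo): buf='abcone' undo_depth=2 redo_depth=1
After op 9 (undo): buf='abc' undo_depth=1 redo_depth=2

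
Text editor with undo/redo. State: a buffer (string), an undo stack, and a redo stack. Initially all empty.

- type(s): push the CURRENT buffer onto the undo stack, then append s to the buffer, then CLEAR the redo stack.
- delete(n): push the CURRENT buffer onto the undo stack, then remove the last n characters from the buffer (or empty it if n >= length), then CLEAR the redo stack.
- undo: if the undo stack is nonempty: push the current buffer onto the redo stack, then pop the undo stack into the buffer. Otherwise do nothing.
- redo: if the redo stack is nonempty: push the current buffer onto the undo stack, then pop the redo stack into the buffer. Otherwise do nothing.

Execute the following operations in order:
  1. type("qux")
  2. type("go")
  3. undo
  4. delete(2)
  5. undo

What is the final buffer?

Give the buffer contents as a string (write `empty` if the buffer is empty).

Answer: qux

Derivation:
After op 1 (type): buf='qux' undo_depth=1 redo_depth=0
After op 2 (type): buf='quxgo' undo_depth=2 redo_depth=0
After op 3 (undo): buf='qux' undo_depth=1 redo_depth=1
After op 4 (delete): buf='q' undo_depth=2 redo_depth=0
After op 5 (undo): buf='qux' undo_depth=1 redo_depth=1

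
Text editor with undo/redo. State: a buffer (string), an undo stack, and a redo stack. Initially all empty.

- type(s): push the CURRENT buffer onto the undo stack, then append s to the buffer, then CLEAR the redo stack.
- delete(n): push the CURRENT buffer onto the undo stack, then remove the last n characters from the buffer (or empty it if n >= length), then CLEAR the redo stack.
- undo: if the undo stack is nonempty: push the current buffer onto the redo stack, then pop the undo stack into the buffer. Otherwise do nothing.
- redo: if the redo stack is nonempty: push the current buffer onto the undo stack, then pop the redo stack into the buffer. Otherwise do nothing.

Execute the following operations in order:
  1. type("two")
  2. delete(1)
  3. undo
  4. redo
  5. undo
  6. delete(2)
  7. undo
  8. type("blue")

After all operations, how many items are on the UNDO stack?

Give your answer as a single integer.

After op 1 (type): buf='two' undo_depth=1 redo_depth=0
After op 2 (delete): buf='tw' undo_depth=2 redo_depth=0
After op 3 (undo): buf='two' undo_depth=1 redo_depth=1
After op 4 (redo): buf='tw' undo_depth=2 redo_depth=0
After op 5 (undo): buf='two' undo_depth=1 redo_depth=1
After op 6 (delete): buf='t' undo_depth=2 redo_depth=0
After op 7 (undo): buf='two' undo_depth=1 redo_depth=1
After op 8 (type): buf='twoblue' undo_depth=2 redo_depth=0

Answer: 2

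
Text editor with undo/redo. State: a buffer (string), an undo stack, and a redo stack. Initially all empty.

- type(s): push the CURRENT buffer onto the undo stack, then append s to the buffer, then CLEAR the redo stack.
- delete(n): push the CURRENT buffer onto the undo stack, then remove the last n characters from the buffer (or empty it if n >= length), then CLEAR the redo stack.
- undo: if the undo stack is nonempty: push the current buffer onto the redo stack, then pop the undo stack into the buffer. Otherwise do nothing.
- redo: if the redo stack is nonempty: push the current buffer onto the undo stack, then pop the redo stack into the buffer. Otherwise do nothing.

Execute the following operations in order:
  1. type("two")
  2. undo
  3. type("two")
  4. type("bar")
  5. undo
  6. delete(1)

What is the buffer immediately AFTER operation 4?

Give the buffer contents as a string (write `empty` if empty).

After op 1 (type): buf='two' undo_depth=1 redo_depth=0
After op 2 (undo): buf='(empty)' undo_depth=0 redo_depth=1
After op 3 (type): buf='two' undo_depth=1 redo_depth=0
After op 4 (type): buf='twobar' undo_depth=2 redo_depth=0

Answer: twobar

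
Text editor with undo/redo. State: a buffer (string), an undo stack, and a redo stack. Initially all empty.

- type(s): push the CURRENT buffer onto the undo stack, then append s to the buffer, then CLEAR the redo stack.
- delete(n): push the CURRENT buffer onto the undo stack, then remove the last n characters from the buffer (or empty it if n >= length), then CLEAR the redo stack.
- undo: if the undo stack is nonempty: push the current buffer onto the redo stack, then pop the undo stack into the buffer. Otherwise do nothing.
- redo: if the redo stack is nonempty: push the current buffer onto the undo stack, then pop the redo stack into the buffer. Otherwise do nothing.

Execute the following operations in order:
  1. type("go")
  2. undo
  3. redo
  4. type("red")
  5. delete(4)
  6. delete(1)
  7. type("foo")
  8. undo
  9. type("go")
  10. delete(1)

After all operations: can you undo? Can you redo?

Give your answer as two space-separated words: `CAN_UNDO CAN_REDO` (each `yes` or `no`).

After op 1 (type): buf='go' undo_depth=1 redo_depth=0
After op 2 (undo): buf='(empty)' undo_depth=0 redo_depth=1
After op 3 (redo): buf='go' undo_depth=1 redo_depth=0
After op 4 (type): buf='gored' undo_depth=2 redo_depth=0
After op 5 (delete): buf='g' undo_depth=3 redo_depth=0
After op 6 (delete): buf='(empty)' undo_depth=4 redo_depth=0
After op 7 (type): buf='foo' undo_depth=5 redo_depth=0
After op 8 (undo): buf='(empty)' undo_depth=4 redo_depth=1
After op 9 (type): buf='go' undo_depth=5 redo_depth=0
After op 10 (delete): buf='g' undo_depth=6 redo_depth=0

Answer: yes no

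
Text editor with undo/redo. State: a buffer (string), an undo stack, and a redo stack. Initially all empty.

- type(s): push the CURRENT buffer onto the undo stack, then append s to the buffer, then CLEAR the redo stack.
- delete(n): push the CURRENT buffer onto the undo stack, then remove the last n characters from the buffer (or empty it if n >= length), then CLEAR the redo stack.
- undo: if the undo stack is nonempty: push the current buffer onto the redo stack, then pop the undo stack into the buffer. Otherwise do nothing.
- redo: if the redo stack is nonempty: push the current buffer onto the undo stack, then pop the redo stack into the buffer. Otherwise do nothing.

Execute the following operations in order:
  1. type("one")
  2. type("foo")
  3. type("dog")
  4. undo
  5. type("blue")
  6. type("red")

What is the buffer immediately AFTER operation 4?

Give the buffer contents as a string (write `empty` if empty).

Answer: onefoo

Derivation:
After op 1 (type): buf='one' undo_depth=1 redo_depth=0
After op 2 (type): buf='onefoo' undo_depth=2 redo_depth=0
After op 3 (type): buf='onefoodog' undo_depth=3 redo_depth=0
After op 4 (undo): buf='onefoo' undo_depth=2 redo_depth=1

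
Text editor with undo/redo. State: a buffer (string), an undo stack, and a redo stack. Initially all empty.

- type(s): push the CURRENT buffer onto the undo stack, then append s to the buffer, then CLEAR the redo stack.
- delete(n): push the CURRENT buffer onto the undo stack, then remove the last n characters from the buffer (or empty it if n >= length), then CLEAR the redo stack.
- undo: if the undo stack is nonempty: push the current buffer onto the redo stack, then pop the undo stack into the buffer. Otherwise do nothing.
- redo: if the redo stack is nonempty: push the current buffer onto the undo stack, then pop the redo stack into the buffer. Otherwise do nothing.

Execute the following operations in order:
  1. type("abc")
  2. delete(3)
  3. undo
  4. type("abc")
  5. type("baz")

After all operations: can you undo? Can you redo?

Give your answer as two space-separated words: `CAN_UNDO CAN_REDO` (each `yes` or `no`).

After op 1 (type): buf='abc' undo_depth=1 redo_depth=0
After op 2 (delete): buf='(empty)' undo_depth=2 redo_depth=0
After op 3 (undo): buf='abc' undo_depth=1 redo_depth=1
After op 4 (type): buf='abcabc' undo_depth=2 redo_depth=0
After op 5 (type): buf='abcabcbaz' undo_depth=3 redo_depth=0

Answer: yes no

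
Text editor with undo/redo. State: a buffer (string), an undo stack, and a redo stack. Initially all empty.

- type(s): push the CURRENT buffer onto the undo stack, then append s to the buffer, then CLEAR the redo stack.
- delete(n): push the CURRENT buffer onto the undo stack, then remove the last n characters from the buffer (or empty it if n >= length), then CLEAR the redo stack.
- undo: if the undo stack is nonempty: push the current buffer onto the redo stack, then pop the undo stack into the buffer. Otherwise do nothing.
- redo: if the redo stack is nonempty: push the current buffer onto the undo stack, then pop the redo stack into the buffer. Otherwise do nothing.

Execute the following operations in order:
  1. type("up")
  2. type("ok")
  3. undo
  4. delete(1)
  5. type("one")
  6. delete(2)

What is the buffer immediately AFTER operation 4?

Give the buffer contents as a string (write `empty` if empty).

After op 1 (type): buf='up' undo_depth=1 redo_depth=0
After op 2 (type): buf='upok' undo_depth=2 redo_depth=0
After op 3 (undo): buf='up' undo_depth=1 redo_depth=1
After op 4 (delete): buf='u' undo_depth=2 redo_depth=0

Answer: u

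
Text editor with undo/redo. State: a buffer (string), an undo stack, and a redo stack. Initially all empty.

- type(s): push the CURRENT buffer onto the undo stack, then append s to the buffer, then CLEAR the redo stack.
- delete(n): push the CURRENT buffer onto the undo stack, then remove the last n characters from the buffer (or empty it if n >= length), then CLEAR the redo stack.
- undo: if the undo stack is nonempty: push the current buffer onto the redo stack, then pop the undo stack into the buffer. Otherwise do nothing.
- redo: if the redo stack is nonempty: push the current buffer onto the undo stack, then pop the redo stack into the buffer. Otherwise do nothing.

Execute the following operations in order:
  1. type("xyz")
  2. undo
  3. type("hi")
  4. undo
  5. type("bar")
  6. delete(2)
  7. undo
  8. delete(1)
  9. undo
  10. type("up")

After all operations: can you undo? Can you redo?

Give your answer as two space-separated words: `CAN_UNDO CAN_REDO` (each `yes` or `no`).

Answer: yes no

Derivation:
After op 1 (type): buf='xyz' undo_depth=1 redo_depth=0
After op 2 (undo): buf='(empty)' undo_depth=0 redo_depth=1
After op 3 (type): buf='hi' undo_depth=1 redo_depth=0
After op 4 (undo): buf='(empty)' undo_depth=0 redo_depth=1
After op 5 (type): buf='bar' undo_depth=1 redo_depth=0
After op 6 (delete): buf='b' undo_depth=2 redo_depth=0
After op 7 (undo): buf='bar' undo_depth=1 redo_depth=1
After op 8 (delete): buf='ba' undo_depth=2 redo_depth=0
After op 9 (undo): buf='bar' undo_depth=1 redo_depth=1
After op 10 (type): buf='barup' undo_depth=2 redo_depth=0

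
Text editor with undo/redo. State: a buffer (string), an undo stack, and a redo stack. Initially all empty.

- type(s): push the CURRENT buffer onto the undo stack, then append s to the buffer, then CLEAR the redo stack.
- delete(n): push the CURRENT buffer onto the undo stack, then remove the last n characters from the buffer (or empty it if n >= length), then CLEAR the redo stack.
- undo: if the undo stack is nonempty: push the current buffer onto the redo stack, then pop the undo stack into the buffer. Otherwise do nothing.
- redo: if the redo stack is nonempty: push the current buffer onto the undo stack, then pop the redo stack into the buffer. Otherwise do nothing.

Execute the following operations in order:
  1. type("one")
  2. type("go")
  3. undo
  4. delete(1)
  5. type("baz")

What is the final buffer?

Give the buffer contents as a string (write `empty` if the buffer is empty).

Answer: onbaz

Derivation:
After op 1 (type): buf='one' undo_depth=1 redo_depth=0
After op 2 (type): buf='onego' undo_depth=2 redo_depth=0
After op 3 (undo): buf='one' undo_depth=1 redo_depth=1
After op 4 (delete): buf='on' undo_depth=2 redo_depth=0
After op 5 (type): buf='onbaz' undo_depth=3 redo_depth=0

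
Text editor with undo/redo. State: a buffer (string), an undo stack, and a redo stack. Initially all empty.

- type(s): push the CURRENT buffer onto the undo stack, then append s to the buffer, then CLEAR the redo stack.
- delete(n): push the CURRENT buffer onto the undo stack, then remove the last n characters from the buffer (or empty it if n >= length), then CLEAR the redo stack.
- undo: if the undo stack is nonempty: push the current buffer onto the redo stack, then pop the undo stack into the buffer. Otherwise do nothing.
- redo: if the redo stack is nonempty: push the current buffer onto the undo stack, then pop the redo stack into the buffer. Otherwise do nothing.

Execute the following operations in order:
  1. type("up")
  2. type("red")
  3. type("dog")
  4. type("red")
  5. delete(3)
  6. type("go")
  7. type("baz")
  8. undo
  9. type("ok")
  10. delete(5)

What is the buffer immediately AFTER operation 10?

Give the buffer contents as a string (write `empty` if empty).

Answer: upreddo

Derivation:
After op 1 (type): buf='up' undo_depth=1 redo_depth=0
After op 2 (type): buf='upred' undo_depth=2 redo_depth=0
After op 3 (type): buf='upreddog' undo_depth=3 redo_depth=0
After op 4 (type): buf='upreddogred' undo_depth=4 redo_depth=0
After op 5 (delete): buf='upreddog' undo_depth=5 redo_depth=0
After op 6 (type): buf='upreddoggo' undo_depth=6 redo_depth=0
After op 7 (type): buf='upreddoggobaz' undo_depth=7 redo_depth=0
After op 8 (undo): buf='upreddoggo' undo_depth=6 redo_depth=1
After op 9 (type): buf='upreddoggook' undo_depth=7 redo_depth=0
After op 10 (delete): buf='upreddo' undo_depth=8 redo_depth=0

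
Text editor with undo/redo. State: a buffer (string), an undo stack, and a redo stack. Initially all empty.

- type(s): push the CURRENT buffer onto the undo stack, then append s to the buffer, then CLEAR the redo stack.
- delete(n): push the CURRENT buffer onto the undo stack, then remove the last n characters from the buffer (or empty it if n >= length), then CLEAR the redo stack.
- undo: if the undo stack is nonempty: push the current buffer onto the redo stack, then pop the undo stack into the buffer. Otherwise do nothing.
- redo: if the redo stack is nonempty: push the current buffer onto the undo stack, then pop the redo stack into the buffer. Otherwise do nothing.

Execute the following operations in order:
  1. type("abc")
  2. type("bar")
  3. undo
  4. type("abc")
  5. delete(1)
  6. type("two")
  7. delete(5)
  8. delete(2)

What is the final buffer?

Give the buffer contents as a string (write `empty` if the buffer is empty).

After op 1 (type): buf='abc' undo_depth=1 redo_depth=0
After op 2 (type): buf='abcbar' undo_depth=2 redo_depth=0
After op 3 (undo): buf='abc' undo_depth=1 redo_depth=1
After op 4 (type): buf='abcabc' undo_depth=2 redo_depth=0
After op 5 (delete): buf='abcab' undo_depth=3 redo_depth=0
After op 6 (type): buf='abcabtwo' undo_depth=4 redo_depth=0
After op 7 (delete): buf='abc' undo_depth=5 redo_depth=0
After op 8 (delete): buf='a' undo_depth=6 redo_depth=0

Answer: a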